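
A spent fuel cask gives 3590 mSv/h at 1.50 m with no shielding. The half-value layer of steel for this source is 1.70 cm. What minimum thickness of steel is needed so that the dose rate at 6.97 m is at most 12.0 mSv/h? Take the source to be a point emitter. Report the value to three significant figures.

At 6.97 m, distance alone gives 3590 × (1.50/6.97)² = 3590 × 0.04631 = 166.3 mSv/h.
Further attenuation needed: 166.3/12.0 = 13.86.
n = log₂(13.86) = 3.793 half-value layers.
Thickness = 3.793 × 1.70 cm = 6.448 cm.

6.45 cm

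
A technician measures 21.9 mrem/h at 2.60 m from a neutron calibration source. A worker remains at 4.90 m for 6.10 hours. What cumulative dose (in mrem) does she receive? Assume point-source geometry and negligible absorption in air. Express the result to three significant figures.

By the inverse-square law, rate at 4.90 m:
21.9 × (2.60/4.90)² = 21.9 × 0.2815 = 6.165 mrem/h.
Dose = rate × time = 6.165 mrem/h × 6.100 h = 37.61 mrem.

37.6 mrem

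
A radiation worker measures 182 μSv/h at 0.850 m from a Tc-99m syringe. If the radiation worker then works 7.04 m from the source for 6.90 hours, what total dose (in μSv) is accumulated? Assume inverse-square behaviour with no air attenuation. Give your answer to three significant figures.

Applying the 1/r² law, rate at 7.04 m:
(0.850/7.04)² = 0.01458, so 182 × 0.01458 = 2.654 μSv/h.
Dose = rate × time = 2.654 μSv/h × 6.900 h = 18.31 μSv.

18.3 μSv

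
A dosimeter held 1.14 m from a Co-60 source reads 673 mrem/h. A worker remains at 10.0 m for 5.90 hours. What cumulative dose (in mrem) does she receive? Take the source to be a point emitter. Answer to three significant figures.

51.6 mrem

Applying the 1/r² law, rate at 10.0 m:
(1.14/10.0)² = 0.01300, so 673 × 0.01300 = 8.749 mrem/h.
Dose = rate × time = 8.749 mrem/h × 5.900 h = 51.62 mrem.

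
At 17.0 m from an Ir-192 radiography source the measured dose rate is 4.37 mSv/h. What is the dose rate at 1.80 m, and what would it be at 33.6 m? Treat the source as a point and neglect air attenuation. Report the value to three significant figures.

390 mSv/h; 1.12 mSv/h

Intensity scales as (d₁/d₂)², so
At 1.80 m: 4.37 × (17.0/1.80)² = 4.37 × 89.20 = 389.8 mSv/h
At 33.6 m: 389.8 × (1.80/33.6)² = 389.8 × 0.002870 = 1.119 mSv/h.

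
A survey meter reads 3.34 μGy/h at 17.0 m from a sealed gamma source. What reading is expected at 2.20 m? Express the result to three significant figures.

Using I₁d₁² = I₂d₂², the rate at 2.20 m is
3.34 × (17.0/2.20)² = 3.34 × 59.71 = 199.4 μGy/h.

199 μGy/h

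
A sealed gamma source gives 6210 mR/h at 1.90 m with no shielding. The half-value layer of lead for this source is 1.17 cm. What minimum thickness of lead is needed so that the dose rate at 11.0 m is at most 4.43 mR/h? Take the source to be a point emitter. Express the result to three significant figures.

At 11.0 m, distance alone gives (1.90/11.0)² = 0.02983, so 6210 × 0.02983 = 185.2 mR/h.
Further attenuation needed: 185.2/4.43 = 41.81.
n = log₂(41.81) = 5.386 half-value layers.
Thickness = 5.386 × 1.17 cm = 6.302 cm.

6.30 cm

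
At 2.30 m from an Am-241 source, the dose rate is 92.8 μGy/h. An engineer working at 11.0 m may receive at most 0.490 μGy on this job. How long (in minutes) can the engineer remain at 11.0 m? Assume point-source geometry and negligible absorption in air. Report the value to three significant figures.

Using I₁d₁² = I₂d₂², rate at 11.0 m:
(2.30/11.0)² = 0.04372, so 92.8 × 0.04372 = 4.057 μGy/h.
Stay time = 0.490 μGy ÷ 4.057 μGy/h = 0.1208 h = 7.248 min.

7.25 min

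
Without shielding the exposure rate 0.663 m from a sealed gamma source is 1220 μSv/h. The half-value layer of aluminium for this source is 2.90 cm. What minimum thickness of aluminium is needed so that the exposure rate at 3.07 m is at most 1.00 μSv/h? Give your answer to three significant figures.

16.9 cm

At 3.07 m, distance alone gives 1220 × (0.663/3.07)² = 1220 × 0.04664 = 56.90 μSv/h.
Further attenuation needed: 56.90/1.00 = 56.90.
n = log₂(56.90) = 5.830 half-value layers.
Thickness = 5.830 × 2.90 cm = 16.91 cm.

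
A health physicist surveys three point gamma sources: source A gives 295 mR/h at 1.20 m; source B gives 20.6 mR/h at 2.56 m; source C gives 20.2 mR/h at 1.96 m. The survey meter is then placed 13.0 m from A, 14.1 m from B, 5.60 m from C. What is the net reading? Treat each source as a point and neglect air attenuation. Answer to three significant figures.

Each source contributes Iᵢ·(dᵢ/rᵢ)²; contributions add.
A: 295 × (1.20/13.0)² = 2.514 mR/h
B: 20.6 × (2.56/14.1)² = 0.6791 mR/h
C: 20.2 × (1.96/5.60)² = 2.475 mR/h
Total = 2.514 + 0.6791 + 2.475 = 5.668 mR/h.

5.67 mR/h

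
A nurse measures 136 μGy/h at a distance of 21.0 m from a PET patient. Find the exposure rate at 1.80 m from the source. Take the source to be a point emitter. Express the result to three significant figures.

By the inverse-square law, the rate at 1.80 m is
136 × (21.0/1.80)² = 136 × 136.1 = 18510 μGy/h.

18500 μGy/h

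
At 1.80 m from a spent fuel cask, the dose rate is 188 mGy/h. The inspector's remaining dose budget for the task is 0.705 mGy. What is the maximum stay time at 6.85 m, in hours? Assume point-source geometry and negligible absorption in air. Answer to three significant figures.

0.0543 h

Since intensity falls as 1/r², rate at 6.85 m:
188 × (1.80/6.85)² = 188 × 0.06905 = 12.98 mGy/h.
Stay time = 0.705 mGy ÷ 12.98 mGy/h = 0.05431 h.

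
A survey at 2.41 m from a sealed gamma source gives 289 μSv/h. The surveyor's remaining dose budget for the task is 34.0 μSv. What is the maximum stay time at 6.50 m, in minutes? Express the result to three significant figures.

Since intensity falls as 1/r², rate at 6.50 m:
(2.41/6.50)² = 0.1375, so 289 × 0.1375 = 39.74 μSv/h.
Stay time = 34.0 μSv ÷ 39.74 μSv/h = 0.8556 h = 51.34 min.

51.3 min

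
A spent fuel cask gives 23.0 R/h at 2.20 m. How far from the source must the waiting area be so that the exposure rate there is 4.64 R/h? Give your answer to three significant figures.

Since intensity falls as 1/r², d₂ = d₁·√(I₁/I₂).
I₁/I₂ = 23.0/4.64 = 4.957, so d₂ = 2.20 × √4.957 = 4.898 m.

4.90 m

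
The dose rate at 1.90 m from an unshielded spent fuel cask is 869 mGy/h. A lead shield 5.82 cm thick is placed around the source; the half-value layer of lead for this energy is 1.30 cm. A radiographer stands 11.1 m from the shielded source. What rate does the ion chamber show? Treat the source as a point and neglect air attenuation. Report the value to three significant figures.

Distance alone: 869 × (1.90/11.1)² = 869 × 0.02930 = 25.46 mGy/h.
Shield: 5.82/1.30 = 4.477 half-value layers → attenuation 2^(−4.477) = 0.04490.
Combined: 25.46 × 0.04490 = 1.143 mGy/h.

1.14 mGy/h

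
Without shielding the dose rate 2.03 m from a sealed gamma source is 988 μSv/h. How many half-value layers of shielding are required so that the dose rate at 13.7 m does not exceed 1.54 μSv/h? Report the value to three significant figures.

3.82 half-value layers

At 13.7 m, distance alone gives (2.03/13.7)² = 0.02196, so 988 × 0.02196 = 21.70 μSv/h.
Further attenuation needed: 21.70/1.54 = 14.09.
n = log₂(14.09) = 3.817 half-value layers.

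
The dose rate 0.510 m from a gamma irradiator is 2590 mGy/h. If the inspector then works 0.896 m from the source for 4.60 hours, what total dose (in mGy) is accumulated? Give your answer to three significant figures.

Using I₁d₁² = I₂d₂², rate at 0.896 m:
2590 × (0.510/0.896)² = 2590 × 0.3240 = 839.2 mGy/h.
Dose = rate × time = 839.2 mGy/h × 4.600 h = 3860 mGy.

3860 mGy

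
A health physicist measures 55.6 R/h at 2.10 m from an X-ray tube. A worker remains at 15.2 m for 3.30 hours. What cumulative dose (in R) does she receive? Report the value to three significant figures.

Using I₁d₁² = I₂d₂², rate at 15.2 m:
55.6 × (2.10/15.2)² = 55.6 × 0.01909 = 1.061 R/h.
Dose = rate × time = 1.061 R/h × 3.300 h = 3.501 R.

3.50 R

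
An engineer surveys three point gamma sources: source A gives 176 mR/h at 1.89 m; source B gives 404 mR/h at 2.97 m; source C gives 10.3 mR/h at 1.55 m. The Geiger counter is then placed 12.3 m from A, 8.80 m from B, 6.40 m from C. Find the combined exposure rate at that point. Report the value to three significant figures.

50.8 mR/h

Each source contributes Iᵢ·(dᵢ/rᵢ)²; contributions add.
A: 176 × (1.89/12.3)² = 4.156 mR/h
B: 404 × (2.97/8.80)² = 46.02 mR/h
C: 10.3 × (1.55/6.40)² = 0.6041 mR/h
Total = 4.156 + 46.02 + 0.6041 = 50.78 mR/h.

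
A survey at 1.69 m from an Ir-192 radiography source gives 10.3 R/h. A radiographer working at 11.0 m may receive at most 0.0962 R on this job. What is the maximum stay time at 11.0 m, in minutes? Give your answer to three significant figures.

Applying the 1/r² law, rate at 11.0 m:
10.3 × (1.69/11.0)² = 10.3 × 0.02360 = 0.2431 R/h.
Stay time = 0.0962 R ÷ 0.2431 R/h = 0.3957 h = 23.74 min.

23.7 min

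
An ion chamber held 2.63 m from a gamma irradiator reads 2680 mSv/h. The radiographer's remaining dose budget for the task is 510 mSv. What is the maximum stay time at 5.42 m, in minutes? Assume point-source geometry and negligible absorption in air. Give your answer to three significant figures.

48.5 min

Since intensity falls as 1/r², rate at 5.42 m:
(2.63/5.42)² = 0.2355, so 2680 × 0.2355 = 631.1 mSv/h.
Stay time = 510 mSv ÷ 631.1 mSv/h = 0.8081 h = 48.49 min.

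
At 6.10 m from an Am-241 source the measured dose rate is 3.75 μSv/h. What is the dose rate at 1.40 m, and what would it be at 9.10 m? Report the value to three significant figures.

71.2 μSv/h; 1.69 μSv/h

Applying the 1/r² law,
At 1.40 m: 3.75 × (6.10/1.40)² = 3.75 × 18.98 = 71.17 μSv/h
At 9.10 m: 71.17 × (1.40/9.10)² = 71.17 × 0.02367 = 1.685 μSv/h.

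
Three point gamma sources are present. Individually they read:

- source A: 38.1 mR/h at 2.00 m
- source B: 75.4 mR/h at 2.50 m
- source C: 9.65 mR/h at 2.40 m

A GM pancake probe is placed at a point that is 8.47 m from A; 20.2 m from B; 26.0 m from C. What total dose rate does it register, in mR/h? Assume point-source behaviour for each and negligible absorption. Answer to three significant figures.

By superposition, sum each source's inverse-square contribution:
A: 38.1 × (2.00/8.47)² = 2.124 mR/h
B: 75.4 × (2.50/20.2)² = 1.155 mR/h
C: 9.65 × (2.40/26.0)² = 0.08222 mR/h
Total = 2.124 + 1.155 + 0.08222 = 3.361 mR/h.

3.36 mR/h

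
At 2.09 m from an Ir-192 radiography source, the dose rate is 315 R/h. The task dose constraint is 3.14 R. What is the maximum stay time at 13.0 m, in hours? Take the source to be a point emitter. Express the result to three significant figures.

Since intensity falls as 1/r², rate at 13.0 m:
315 × (2.09/13.0)² = 315 × 0.02585 = 8.143 R/h.
Stay time = 3.14 R ÷ 8.143 R/h = 0.3856 h.

0.386 h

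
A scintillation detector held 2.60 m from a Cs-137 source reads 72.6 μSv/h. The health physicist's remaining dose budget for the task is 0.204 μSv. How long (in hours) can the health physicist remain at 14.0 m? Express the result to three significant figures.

0.0815 h

Intensity scales as (d₁/d₂)², so rate at 14.0 m:
72.6 × (2.60/14.0)² = 72.6 × 0.03449 = 2.504 μSv/h.
Stay time = 0.204 μSv ÷ 2.504 μSv/h = 0.08147 h.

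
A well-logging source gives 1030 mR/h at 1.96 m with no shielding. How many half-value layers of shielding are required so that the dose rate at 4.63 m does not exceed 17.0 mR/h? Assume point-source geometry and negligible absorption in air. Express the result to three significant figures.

3.44 half-value layers

At 4.63 m, distance alone gives (1.96/4.63)² = 0.1792, so 1030 × 0.1792 = 184.6 mR/h.
Further attenuation needed: 184.6/17.0 = 10.86.
n = log₂(10.86) = 3.441 half-value layers.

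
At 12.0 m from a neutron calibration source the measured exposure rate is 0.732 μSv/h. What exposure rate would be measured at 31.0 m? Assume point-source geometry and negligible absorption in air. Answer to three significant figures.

0.110 μSv/h

Intensity scales as (d₁/d₂)², so scaling from 12.0 m to 31.0 m:
(12.0/31.0)² = 0.1498, so 0.732 × 0.1498 = 0.1097 μSv/h.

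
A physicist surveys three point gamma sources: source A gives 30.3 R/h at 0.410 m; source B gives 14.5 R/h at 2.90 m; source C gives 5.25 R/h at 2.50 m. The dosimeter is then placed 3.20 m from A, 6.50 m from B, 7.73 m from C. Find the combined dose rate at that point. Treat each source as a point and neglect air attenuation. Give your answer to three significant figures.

By superposition, sum each source's inverse-square contribution:
A: 30.3 × (0.410/3.20)² = 0.4974 R/h
B: 14.5 × (2.90/6.50)² = 2.886 R/h
C: 5.25 × (2.50/7.73)² = 0.5491 R/h
Total = 0.4974 + 2.886 + 0.5491 = 3.933 R/h.

3.93 R/h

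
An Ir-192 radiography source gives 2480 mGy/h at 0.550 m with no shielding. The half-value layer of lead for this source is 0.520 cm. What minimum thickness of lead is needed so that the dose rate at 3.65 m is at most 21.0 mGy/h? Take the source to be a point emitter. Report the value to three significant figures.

0.740 cm

At 3.65 m, distance alone gives (0.550/3.65)² = 0.02271, so 2480 × 0.02271 = 56.32 mGy/h.
Further attenuation needed: 56.32/21.0 = 2.682.
n = log₂(2.682) = 1.423 half-value layers.
Thickness = 1.423 × 0.520 cm = 0.7400 cm.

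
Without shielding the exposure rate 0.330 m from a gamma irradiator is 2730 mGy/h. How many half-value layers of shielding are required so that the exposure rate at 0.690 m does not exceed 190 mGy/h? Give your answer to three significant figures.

At 0.690 m, distance alone gives (0.330/0.690)² = 0.2287, so 2730 × 0.2287 = 624.4 mGy/h.
Further attenuation needed: 624.4/190 = 3.286.
n = log₂(3.286) = 1.716 half-value layers.

1.72 half-value layers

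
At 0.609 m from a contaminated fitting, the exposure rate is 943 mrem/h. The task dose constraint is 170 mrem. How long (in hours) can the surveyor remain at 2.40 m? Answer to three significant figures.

2.80 h

Using I₁d₁² = I₂d₂², rate at 2.40 m:
(0.609/2.40)² = 0.06439, so 943 × 0.06439 = 60.72 mrem/h.
Stay time = 170 mrem ÷ 60.72 mrem/h = 2.800 h.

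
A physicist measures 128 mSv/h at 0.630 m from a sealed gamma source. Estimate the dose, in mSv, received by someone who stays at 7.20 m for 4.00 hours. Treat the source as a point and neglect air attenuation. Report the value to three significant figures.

Applying the 1/r² law, rate at 7.20 m:
128 × (0.630/7.20)² = 128 × 0.007656 = 0.9800 mSv/h.
Dose = rate × time = 0.9800 mSv/h × 4.000 h = 3.920 mSv.

3.92 mSv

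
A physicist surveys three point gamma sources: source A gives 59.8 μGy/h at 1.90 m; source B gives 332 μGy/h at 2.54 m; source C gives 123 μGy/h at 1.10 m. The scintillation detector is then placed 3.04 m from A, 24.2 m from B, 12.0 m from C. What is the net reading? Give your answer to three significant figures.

By superposition, sum each source's inverse-square contribution:
A: 59.8 × (1.90/3.04)² = 23.36 μGy/h
B: 332 × (2.54/24.2)² = 3.657 μGy/h
C: 123 × (1.10/12.0)² = 1.034 μGy/h
Total = 23.36 + 3.657 + 1.034 = 28.05 μGy/h.

28.1 μGy/h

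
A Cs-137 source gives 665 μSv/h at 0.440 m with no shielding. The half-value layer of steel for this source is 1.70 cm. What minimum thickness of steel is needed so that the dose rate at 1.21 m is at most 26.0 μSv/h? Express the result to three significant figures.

2.99 cm

At 1.21 m, distance alone gives (0.440/1.21)² = 0.1322, so 665 × 0.1322 = 87.91 μSv/h.
Further attenuation needed: 87.91/26.0 = 3.381.
n = log₂(3.381) = 1.757 half-value layers.
Thickness = 1.757 × 1.70 cm = 2.987 cm.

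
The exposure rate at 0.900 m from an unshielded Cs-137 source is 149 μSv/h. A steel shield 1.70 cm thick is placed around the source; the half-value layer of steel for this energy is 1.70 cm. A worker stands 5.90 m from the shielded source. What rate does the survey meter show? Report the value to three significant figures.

1.73 μSv/h

Distance alone: (0.900/5.90)² = 0.02327, so 149 × 0.02327 = 3.467 μSv/h.
Shield: 1.70/1.70 = 1.000 half-value layers → attenuation 2^(−1.000) = 0.5000.
Combined: 3.467 × 0.5000 = 1.734 μSv/h.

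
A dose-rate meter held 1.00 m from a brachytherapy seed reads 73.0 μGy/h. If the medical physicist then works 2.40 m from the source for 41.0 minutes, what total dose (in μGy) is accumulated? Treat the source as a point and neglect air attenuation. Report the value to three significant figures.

8.66 μGy

Applying the 1/r² law, rate at 2.40 m:
(1.00/2.40)² = 0.1736, so 73.0 × 0.1736 = 12.67 μGy/h.
Dose = rate × time = 12.67 μGy/h × 0.6833 h = 8.657 μGy.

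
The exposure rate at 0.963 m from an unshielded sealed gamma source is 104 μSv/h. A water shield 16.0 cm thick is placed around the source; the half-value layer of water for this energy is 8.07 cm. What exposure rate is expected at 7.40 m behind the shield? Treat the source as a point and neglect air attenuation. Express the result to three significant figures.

Distance alone: 104 × (0.963/7.40)² = 104 × 0.01694 = 1.762 μSv/h.
Shield: 16.0/8.07 = 1.983 half-value layers → attenuation 2^(−1.983) = 0.2530.
Combined: 1.762 × 0.2530 = 0.4458 μSv/h.

0.446 μSv/h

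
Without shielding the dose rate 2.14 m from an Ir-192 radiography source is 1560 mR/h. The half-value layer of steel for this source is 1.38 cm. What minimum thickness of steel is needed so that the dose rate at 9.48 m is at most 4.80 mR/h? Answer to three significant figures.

5.59 cm

At 9.48 m, distance alone gives (2.14/9.48)² = 0.05096, so 1560 × 0.05096 = 79.50 mR/h.
Further attenuation needed: 79.50/4.80 = 16.56.
n = log₂(16.56) = 4.050 half-value layers.
Thickness = 4.050 × 1.38 cm = 5.589 cm.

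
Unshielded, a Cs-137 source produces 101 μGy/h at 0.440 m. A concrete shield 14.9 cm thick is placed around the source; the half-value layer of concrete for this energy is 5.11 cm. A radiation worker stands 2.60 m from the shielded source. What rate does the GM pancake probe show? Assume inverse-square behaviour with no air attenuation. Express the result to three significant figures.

Distance alone: (0.440/2.60)² = 0.02864, so 101 × 0.02864 = 2.893 μGy/h.
Shield: 14.9/5.11 = 2.916 half-value layers → attenuation 2^(−2.916) = 0.1325.
Combined: 2.893 × 0.1325 = 0.3833 μGy/h.

0.383 μGy/h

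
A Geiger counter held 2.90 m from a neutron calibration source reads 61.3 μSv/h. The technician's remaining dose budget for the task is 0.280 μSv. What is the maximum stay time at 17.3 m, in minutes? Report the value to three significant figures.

Applying the 1/r² law, rate at 17.3 m:
(2.90/17.3)² = 0.02810, so 61.3 × 0.02810 = 1.723 μSv/h.
Stay time = 0.280 μSv ÷ 1.723 μSv/h = 0.1625 h = 9.750 min.

9.75 min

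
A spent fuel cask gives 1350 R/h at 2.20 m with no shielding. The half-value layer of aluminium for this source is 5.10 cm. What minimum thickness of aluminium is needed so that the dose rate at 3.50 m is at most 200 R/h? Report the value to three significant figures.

7.22 cm

At 3.50 m, distance alone gives 1350 × (2.20/3.50)² = 1350 × 0.3951 = 533.4 R/h.
Further attenuation needed: 533.4/200 = 2.667.
n = log₂(2.667) = 1.415 half-value layers.
Thickness = 1.415 × 5.10 cm = 7.216 cm.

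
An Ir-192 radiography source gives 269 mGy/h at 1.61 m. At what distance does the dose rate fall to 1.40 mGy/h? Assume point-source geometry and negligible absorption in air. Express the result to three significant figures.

Since intensity falls as 1/r², d₂ = d₁·√(I₁/I₂).
I₁/I₂ = 269/1.40 = 192.1, so d₂ = 1.61 × √192.1 = 22.31 m.

22.3 m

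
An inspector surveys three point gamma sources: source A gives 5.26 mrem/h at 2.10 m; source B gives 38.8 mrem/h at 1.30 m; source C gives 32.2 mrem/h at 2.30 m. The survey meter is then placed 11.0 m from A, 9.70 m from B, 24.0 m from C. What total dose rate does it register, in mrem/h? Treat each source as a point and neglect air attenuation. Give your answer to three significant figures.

1.18 mrem/h

By superposition, sum each source's inverse-square contribution:
A: 5.26 × (2.10/11.0)² = 0.1917 mrem/h
B: 38.8 × (1.30/9.70)² = 0.6969 mrem/h
C: 32.2 × (2.30/24.0)² = 0.2957 mrem/h
Total = 0.1917 + 0.6969 + 0.2957 = 1.184 mrem/h.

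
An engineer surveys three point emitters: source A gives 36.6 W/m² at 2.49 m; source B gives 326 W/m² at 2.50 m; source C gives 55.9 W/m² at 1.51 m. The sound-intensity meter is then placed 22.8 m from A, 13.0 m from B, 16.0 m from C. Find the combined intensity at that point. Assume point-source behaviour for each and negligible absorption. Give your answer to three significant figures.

13.0 W/m²

Each source contributes Iᵢ·(dᵢ/rᵢ)²; contributions add.
A: 36.6 × (2.49/22.8)² = 0.4365 W/m²
B: 326 × (2.50/13.0)² = 12.06 W/m²
C: 55.9 × (1.51/16.0)² = 0.4979 W/m²
Total = 0.4365 + 12.06 + 0.4979 = 12.99 W/m².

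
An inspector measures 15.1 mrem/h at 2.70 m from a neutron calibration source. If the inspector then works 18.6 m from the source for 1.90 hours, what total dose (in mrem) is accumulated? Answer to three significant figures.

0.605 mrem

Since intensity falls as 1/r², rate at 18.6 m:
(2.70/18.6)² = 0.02107, so 15.1 × 0.02107 = 0.3182 mrem/h.
Dose = rate × time = 0.3182 mrem/h × 1.900 h = 0.6046 mrem.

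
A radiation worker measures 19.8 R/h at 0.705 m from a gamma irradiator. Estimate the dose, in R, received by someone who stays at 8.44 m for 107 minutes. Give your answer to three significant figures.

0.246 R

Intensity scales as (d₁/d₂)², so rate at 8.44 m:
19.8 × (0.705/8.44)² = 19.8 × 0.006977 = 0.1381 R/h.
Dose = rate × time = 0.1381 R/h × 1.783 h = 0.2462 R.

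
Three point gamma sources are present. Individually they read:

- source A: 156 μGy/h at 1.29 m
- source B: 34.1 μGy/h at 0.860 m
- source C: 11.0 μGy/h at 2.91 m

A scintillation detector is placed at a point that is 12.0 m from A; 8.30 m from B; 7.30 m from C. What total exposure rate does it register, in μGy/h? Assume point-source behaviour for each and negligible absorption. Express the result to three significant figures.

3.92 μGy/h

Each source contributes Iᵢ·(dᵢ/rᵢ)²; contributions add.
A: 156 × (1.29/12.0)² = 1.803 μGy/h
B: 34.1 × (0.860/8.30)² = 0.3661 μGy/h
C: 11.0 × (2.91/7.30)² = 1.748 μGy/h
Total = 1.803 + 0.3661 + 1.748 = 3.917 μGy/h.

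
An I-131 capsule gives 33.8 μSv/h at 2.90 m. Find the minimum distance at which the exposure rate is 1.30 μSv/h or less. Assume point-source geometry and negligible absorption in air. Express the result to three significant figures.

14.8 m

Using I₁d₁² = I₂d₂², d₂ = d₁·√(I₁/I₂).
I₁/I₂ = 33.8/1.30 = 26.00, so d₂ = 2.90 × √26.00 = 14.79 m.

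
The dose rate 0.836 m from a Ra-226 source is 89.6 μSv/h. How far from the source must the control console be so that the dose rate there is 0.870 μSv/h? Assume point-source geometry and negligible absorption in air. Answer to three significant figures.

Using I₁d₁² = I₂d₂², d₂ = d₁·√(I₁/I₂).
I₁/I₂ = 89.6/0.870 = 103.0, so d₂ = 0.836 × √103.0 = 8.484 m.

8.48 m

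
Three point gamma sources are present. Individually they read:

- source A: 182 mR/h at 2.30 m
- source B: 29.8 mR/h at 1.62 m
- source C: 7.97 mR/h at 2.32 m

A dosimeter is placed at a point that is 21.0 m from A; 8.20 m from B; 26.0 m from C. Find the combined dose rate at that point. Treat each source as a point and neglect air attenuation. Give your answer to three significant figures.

By superposition, sum each source's inverse-square contribution:
A: 182 × (2.30/21.0)² = 2.183 mR/h
B: 29.8 × (1.62/8.20)² = 1.163 mR/h
C: 7.97 × (2.32/26.0)² = 0.06346 mR/h
Total = 2.183 + 1.163 + 0.06346 = 3.409 mR/h.

3.41 mR/h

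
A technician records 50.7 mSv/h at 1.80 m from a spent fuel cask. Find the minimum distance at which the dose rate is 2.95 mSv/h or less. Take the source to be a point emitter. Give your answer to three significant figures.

Since intensity falls as 1/r², d₂ = d₁·√(I₁/I₂).
I₁/I₂ = 50.7/2.95 = 17.19, so d₂ = 1.80 × √17.19 = 7.463 m.

7.46 m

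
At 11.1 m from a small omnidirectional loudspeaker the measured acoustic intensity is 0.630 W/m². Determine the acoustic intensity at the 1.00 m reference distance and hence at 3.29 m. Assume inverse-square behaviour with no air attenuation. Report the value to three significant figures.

77.6 W/m²; 7.17 W/m²

By the inverse-square law,
At 1.00 m: (11.1/1.00)² = 123.2, so 0.630 × 123.2 = 77.62 W/m²
At 3.29 m: (1.00/3.29)² = 0.09239, so 77.62 × 0.09239 = 7.171 W/m².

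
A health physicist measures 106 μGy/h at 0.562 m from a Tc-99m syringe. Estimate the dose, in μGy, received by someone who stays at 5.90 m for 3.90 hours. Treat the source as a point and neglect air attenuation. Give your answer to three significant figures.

Using I₁d₁² = I₂d₂², rate at 5.90 m:
106 × (0.562/5.90)² = 106 × 0.009073 = 0.9617 μGy/h.
Dose = rate × time = 0.9617 μGy/h × 3.900 h = 3.751 μGy.

3.75 μGy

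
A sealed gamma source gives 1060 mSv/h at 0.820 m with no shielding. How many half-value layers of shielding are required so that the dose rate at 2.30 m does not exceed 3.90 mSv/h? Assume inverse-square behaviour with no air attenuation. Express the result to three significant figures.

At 2.30 m, distance alone gives (0.820/2.30)² = 0.1271, so 1060 × 0.1271 = 134.7 mSv/h.
Further attenuation needed: 134.7/3.90 = 34.54.
n = log₂(34.54) = 5.110 half-value layers.

5.11 half-value layers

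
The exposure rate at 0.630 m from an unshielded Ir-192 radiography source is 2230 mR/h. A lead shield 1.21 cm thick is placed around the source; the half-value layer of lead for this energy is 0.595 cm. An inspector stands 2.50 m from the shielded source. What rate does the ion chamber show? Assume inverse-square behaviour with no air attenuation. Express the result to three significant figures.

Distance alone: 2230 × (0.630/2.50)² = 2230 × 0.06350 = 141.6 mR/h.
Shield: 1.21/0.595 = 2.034 half-value layers → attenuation 2^(−2.034) = 0.2442.
Combined: 141.6 × 0.2442 = 34.58 mR/h.

34.6 mR/h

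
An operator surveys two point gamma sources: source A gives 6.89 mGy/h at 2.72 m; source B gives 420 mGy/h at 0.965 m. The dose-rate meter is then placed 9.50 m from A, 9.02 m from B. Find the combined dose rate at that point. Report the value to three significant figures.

5.37 mGy/h

Each source contributes Iᵢ·(dᵢ/rᵢ)²; contributions add.
A: 6.89 × (2.72/9.50)² = 0.5648 mGy/h
B: 420 × (0.965/9.02)² = 4.807 mGy/h
Total = 0.5648 + 4.807 = 5.372 mGy/h.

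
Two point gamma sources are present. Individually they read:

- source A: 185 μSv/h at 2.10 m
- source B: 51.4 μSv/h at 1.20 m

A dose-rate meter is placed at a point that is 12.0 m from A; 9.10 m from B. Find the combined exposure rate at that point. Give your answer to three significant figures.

6.56 μSv/h

Each source contributes Iᵢ·(dᵢ/rᵢ)²; contributions add.
A: 185 × (2.10/12.0)² = 5.666 μSv/h
B: 51.4 × (1.20/9.10)² = 0.8938 μSv/h
Total = 5.666 + 0.8938 = 6.560 μSv/h.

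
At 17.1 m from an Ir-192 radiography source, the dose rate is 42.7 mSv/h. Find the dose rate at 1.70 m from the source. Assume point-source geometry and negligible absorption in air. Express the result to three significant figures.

4320 mSv/h

By the inverse-square law, the rate at 1.70 m is
42.7 × (17.1/1.70)² = 42.7 × 101.2 = 4321 mSv/h.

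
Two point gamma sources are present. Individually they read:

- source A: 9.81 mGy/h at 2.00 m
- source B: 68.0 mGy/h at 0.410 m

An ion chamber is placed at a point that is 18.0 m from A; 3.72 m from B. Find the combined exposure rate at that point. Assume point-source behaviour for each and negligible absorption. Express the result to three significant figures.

0.947 mGy/h

By superposition, sum each source's inverse-square contribution:
A: 9.81 × (2.00/18.0)² = 0.1211 mGy/h
B: 68.0 × (0.410/3.72)² = 0.8260 mGy/h
Total = 0.1211 + 0.8260 = 0.9471 mGy/h.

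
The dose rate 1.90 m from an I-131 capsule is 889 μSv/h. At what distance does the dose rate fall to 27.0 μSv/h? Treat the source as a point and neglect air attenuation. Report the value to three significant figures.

Since intensity falls as 1/r², d₂ = d₁·√(I₁/I₂).
I₁/I₂ = 889/27.0 = 32.93, so d₂ = 1.90 × √32.93 = 10.90 m.

10.9 m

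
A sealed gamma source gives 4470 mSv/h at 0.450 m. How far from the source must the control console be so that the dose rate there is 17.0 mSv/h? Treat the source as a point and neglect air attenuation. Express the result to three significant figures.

7.30 m

By the inverse-square law, d₂ = d₁·√(I₁/I₂).
I₁/I₂ = 4470/17.0 = 262.9, so d₂ = 0.450 × √262.9 = 7.296 m.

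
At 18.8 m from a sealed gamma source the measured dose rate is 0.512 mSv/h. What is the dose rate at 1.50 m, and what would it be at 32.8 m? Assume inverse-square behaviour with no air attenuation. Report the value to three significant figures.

Intensity scales as (d₁/d₂)², so
At 1.50 m: (18.8/1.50)² = 157.1, so 0.512 × 157.1 = 80.44 mSv/h
At 32.8 m: (1.50/32.8)² = 0.002091, so 80.44 × 0.002091 = 0.1682 mSv/h.

80.4 mSv/h; 0.168 mSv/h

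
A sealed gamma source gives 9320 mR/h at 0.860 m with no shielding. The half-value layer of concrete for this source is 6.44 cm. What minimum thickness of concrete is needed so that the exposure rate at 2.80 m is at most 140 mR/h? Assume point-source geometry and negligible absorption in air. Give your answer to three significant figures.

At 2.80 m, distance alone gives (0.860/2.80)² = 0.09434, so 9320 × 0.09434 = 879.2 mR/h.
Further attenuation needed: 879.2/140 = 6.280.
n = log₂(6.280) = 2.651 half-value layers.
Thickness = 2.651 × 6.44 cm = 17.07 cm.

17.1 cm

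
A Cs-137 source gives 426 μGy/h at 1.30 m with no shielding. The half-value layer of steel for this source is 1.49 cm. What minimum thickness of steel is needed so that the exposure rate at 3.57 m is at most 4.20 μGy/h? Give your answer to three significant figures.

5.59 cm

At 3.57 m, distance alone gives (1.30/3.57)² = 0.1326, so 426 × 0.1326 = 56.49 μGy/h.
Further attenuation needed: 56.49/4.20 = 13.45.
n = log₂(13.45) = 3.750 half-value layers.
Thickness = 3.750 × 1.49 cm = 5.588 cm.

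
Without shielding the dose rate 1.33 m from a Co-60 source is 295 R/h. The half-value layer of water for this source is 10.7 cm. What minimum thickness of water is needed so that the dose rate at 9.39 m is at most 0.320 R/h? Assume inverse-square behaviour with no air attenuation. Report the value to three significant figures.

45.0 cm

At 9.39 m, distance alone gives 295 × (1.33/9.39)² = 295 × 0.02006 = 5.918 R/h.
Further attenuation needed: 5.918/0.320 = 18.49.
n = log₂(18.49) = 4.209 half-value layers.
Thickness = 4.209 × 10.7 cm = 45.04 cm.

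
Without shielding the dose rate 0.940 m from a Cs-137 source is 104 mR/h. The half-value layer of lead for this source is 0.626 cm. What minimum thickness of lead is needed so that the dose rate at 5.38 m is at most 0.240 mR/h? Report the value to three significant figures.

At 5.38 m, distance alone gives 104 × (0.940/5.38)² = 104 × 0.03053 = 3.175 mR/h.
Further attenuation needed: 3.175/0.240 = 13.23.
n = log₂(13.23) = 3.726 half-value layers.
Thickness = 3.726 × 0.626 cm = 2.332 cm.

2.33 cm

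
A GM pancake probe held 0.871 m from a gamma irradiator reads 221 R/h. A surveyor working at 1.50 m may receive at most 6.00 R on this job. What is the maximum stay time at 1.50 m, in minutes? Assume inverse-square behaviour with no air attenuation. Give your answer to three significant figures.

Using I₁d₁² = I₂d₂², rate at 1.50 m:
(0.871/1.50)² = 0.3372, so 221 × 0.3372 = 74.52 R/h.
Stay time = 6.00 R ÷ 74.52 R/h = 0.08052 h = 4.831 min.

4.83 min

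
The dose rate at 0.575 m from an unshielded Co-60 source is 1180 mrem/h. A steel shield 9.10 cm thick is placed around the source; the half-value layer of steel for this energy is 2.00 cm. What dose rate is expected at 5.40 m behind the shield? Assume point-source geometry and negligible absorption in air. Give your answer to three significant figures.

Distance alone: (0.575/5.40)² = 0.01134, so 1180 × 0.01134 = 13.38 mrem/h.
Shield: 9.10/2.00 = 4.550 half-value layers → attenuation 2^(−4.550) = 0.04269.
Combined: 13.38 × 0.04269 = 0.5712 mrem/h.

0.571 mrem/h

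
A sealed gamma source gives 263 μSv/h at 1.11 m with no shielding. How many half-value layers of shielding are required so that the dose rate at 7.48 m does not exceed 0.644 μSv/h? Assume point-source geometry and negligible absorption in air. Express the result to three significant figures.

3.17 half-value layers

At 7.48 m, distance alone gives (1.11/7.48)² = 0.02202, so 263 × 0.02202 = 5.791 μSv/h.
Further attenuation needed: 5.791/0.644 = 8.992.
n = log₂(8.992) = 3.169 half-value layers.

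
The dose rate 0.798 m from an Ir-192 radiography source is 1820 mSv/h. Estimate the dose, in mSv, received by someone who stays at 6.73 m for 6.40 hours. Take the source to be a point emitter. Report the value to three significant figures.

164 mSv

Using I₁d₁² = I₂d₂², rate at 6.73 m:
(0.798/6.73)² = 0.01406, so 1820 × 0.01406 = 25.59 mSv/h.
Dose = rate × time = 25.59 mSv/h × 6.400 h = 163.8 mSv.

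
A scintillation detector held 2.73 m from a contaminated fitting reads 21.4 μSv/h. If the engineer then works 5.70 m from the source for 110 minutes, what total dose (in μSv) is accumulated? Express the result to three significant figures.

9.00 μSv

By the inverse-square law, rate at 5.70 m:
(2.73/5.70)² = 0.2294, so 21.4 × 0.2294 = 4.909 μSv/h.
Dose = rate × time = 4.909 μSv/h × 1.833 h = 8.998 μSv.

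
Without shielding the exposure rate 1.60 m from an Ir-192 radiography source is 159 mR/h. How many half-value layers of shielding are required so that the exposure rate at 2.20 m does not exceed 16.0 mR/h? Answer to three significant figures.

2.39 half-value layers

At 2.20 m, distance alone gives (1.60/2.20)² = 0.5289, so 159 × 0.5289 = 84.10 mR/h.
Further attenuation needed: 84.10/16.0 = 5.256.
n = log₂(5.256) = 2.394 half-value layers.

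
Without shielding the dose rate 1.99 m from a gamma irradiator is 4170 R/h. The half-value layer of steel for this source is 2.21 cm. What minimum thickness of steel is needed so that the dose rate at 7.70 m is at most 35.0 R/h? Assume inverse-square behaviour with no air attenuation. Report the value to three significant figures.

6.61 cm

At 7.70 m, distance alone gives 4170 × (1.99/7.70)² = 4170 × 0.06679 = 278.5 R/h.
Further attenuation needed: 278.5/35.0 = 7.957.
n = log₂(7.957) = 2.992 half-value layers.
Thickness = 2.992 × 2.21 cm = 6.612 cm.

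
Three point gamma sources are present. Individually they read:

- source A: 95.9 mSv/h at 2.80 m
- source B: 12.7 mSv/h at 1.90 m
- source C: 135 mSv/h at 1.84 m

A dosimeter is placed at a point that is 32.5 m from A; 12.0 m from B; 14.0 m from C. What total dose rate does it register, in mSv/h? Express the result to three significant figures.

By superposition, sum each source's inverse-square contribution:
A: 95.9 × (2.80/32.5)² = 0.7118 mSv/h
B: 12.7 × (1.90/12.0)² = 0.3184 mSv/h
C: 135 × (1.84/14.0)² = 2.332 mSv/h
Total = 0.7118 + 0.3184 + 2.332 = 3.362 mSv/h.

3.36 mSv/h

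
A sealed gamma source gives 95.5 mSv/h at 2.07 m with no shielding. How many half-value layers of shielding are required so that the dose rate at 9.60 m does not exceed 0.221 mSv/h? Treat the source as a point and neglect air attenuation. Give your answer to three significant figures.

4.33 half-value layers

At 9.60 m, distance alone gives (2.07/9.60)² = 0.04649, so 95.5 × 0.04649 = 4.440 mSv/h.
Further attenuation needed: 4.440/0.221 = 20.09.
n = log₂(20.09) = 4.328 half-value layers.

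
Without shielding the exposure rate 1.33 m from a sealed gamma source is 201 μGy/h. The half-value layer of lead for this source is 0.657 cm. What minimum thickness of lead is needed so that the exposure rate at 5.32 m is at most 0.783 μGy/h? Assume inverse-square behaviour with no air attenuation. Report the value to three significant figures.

2.63 cm

At 5.32 m, distance alone gives 201 × (1.33/5.32)² = 201 × 0.06250 = 12.56 μGy/h.
Further attenuation needed: 12.56/0.783 = 16.04.
n = log₂(16.04) = 4.004 half-value layers.
Thickness = 4.004 × 0.657 cm = 2.631 cm.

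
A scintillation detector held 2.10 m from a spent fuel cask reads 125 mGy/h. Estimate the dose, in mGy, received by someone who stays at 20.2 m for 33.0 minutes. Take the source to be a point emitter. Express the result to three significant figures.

Intensity scales as (d₁/d₂)², so rate at 20.2 m:
125 × (2.10/20.2)² = 125 × 0.01081 = 1.351 mGy/h.
Dose = rate × time = 1.351 mGy/h × 0.5500 h = 0.7431 mGy.

0.743 mGy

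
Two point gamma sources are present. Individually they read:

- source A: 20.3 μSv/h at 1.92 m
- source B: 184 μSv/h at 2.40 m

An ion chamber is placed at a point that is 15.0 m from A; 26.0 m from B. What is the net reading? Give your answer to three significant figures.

1.90 μSv/h

Each source contributes Iᵢ·(dᵢ/rᵢ)²; contributions add.
A: 20.3 × (1.92/15.0)² = 0.3326 μSv/h
B: 184 × (2.40/26.0)² = 1.568 μSv/h
Total = 0.3326 + 1.568 = 1.901 μSv/h.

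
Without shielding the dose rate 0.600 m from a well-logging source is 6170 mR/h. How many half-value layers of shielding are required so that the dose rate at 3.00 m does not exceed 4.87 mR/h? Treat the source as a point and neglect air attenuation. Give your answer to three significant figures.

At 3.00 m, distance alone gives 6170 × (0.600/3.00)² = 6170 × 0.04000 = 246.8 mR/h.
Further attenuation needed: 246.8/4.87 = 50.68.
n = log₂(50.68) = 5.663 half-value layers.

5.66 half-value layers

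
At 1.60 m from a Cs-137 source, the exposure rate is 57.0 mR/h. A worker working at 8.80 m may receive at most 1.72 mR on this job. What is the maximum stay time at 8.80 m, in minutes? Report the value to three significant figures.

54.8 min

Using I₁d₁² = I₂d₂², rate at 8.80 m:
(1.60/8.80)² = 0.03306, so 57.0 × 0.03306 = 1.884 mR/h.
Stay time = 1.72 mR ÷ 1.884 mR/h = 0.9130 h = 54.78 min.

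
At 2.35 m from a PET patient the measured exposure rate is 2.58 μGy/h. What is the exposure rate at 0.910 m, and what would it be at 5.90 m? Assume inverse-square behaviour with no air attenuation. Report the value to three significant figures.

17.2 μGy/h; 0.409 μGy/h

Applying the 1/r² law,
At 0.910 m: (2.35/0.910)² = 6.669, so 2.58 × 6.669 = 17.21 μGy/h
At 5.90 m: (0.910/5.90)² = 0.02379, so 17.21 × 0.02379 = 0.4094 μGy/h.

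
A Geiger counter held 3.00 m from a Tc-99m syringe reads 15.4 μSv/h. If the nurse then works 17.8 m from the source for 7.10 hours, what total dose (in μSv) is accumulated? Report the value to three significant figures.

Intensity scales as (d₁/d₂)², so rate at 17.8 m:
(3.00/17.8)² = 0.02841, so 15.4 × 0.02841 = 0.4375 μSv/h.
Dose = rate × time = 0.4375 μSv/h × 7.100 h = 3.106 μSv.

3.11 μSv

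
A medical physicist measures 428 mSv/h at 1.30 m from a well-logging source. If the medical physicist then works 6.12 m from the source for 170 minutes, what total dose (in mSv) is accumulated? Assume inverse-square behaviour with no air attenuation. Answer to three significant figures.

54.7 mSv

Applying the 1/r² law, rate at 6.12 m:
(1.30/6.12)² = 0.04512, so 428 × 0.04512 = 19.31 mSv/h.
Dose = rate × time = 19.31 mSv/h × 2.833 h = 54.71 mSv.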